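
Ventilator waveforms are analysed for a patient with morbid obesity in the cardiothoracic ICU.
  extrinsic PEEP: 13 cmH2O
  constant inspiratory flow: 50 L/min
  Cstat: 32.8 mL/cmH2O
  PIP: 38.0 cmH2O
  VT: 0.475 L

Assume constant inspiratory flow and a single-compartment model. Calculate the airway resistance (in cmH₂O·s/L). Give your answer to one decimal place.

12.6

Flow: 50 L/min ÷ 60 = 0.8333 L/s.
Equation of motion (constant flow): PIP = Vt/C + R·V̇ + PEEP.
R·V̇ = PIP − Vt/C − PEEP = 38.0 − 475/32.8 − 13 = 38.0 − 14.482 − 13 = 10.518 cmH2O.
R = 10.518 / 0.8333 = 12.622 cmH2O·s/L.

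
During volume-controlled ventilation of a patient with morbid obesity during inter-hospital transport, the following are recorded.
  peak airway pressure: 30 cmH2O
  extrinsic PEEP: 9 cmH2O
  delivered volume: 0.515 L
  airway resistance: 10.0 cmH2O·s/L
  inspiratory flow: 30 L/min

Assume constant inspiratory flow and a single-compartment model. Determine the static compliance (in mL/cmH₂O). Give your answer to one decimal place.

Flow: 30 L/min ÷ 60 = 0.5 L/s.
Equation of motion (constant flow): PIP = Vt/C + R·V̇ + PEEP.
Vt/C = PIP − R·V̇ − PEEP = 30 − 10.0×0.5 − 9 = 30 − 5.0 − 9 = 16.0 cmH2O.
C = Vt / 16.0 = 515 / 16.0 = 32.188 mL/cmH2O.

32.2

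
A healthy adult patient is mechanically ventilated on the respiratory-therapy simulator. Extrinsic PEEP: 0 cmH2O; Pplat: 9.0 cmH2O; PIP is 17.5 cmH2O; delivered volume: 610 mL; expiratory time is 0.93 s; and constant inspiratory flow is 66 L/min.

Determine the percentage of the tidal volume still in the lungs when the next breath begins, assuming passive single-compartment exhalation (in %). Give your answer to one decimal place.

16.9

Flow: 66 L/min ÷ 60 = 1.1 L/s.
R = (PIP − Pplat)/V̇ = (17.5 − 9.0) / 1.1 = 8.5/1.1 = 7.727 cmH2O·s/L.
C = Vt/(Pplat − PEEP) = 610.0 / (9.0 − 0) = 610.0/9.0 = 67.778 mL/cmH2O.
τ = R × C = 7.727 × 0.06778 L/cmH2O = 0.5237 s.
Fraction remaining at end-expiration = e^(−Te/τ) = e^(−0.93/0.5237) = 0.1693 → 16.93%.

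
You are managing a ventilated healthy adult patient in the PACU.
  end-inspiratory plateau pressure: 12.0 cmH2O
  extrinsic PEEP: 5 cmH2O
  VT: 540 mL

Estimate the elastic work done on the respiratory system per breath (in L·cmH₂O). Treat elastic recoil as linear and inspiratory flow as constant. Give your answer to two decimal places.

Elastic work ≈ ½ × (Pplat − PEEP) × Vt = 0.5 × (12.0 − 5) × 0.540 L = 0.5 × 7.0 × 0.540 = 1.89 L·cmH2O.

1.89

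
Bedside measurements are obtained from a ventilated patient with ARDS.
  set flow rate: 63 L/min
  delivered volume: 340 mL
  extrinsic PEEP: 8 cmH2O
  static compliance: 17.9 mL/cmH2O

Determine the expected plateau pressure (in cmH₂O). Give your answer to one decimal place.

Pplat = PEEP + Vt / Cstat = 8 + 340 / 17.9 = 8 + 18.994 = 26.994 cmH2O.

27.0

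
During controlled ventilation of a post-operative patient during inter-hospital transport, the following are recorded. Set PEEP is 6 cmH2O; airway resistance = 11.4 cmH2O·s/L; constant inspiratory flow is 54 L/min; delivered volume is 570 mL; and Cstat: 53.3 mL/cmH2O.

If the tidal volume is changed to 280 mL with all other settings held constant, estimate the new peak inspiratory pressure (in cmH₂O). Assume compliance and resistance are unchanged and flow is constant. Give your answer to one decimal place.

Flow: 54 L/min ÷ 60 = 0.9 L/s.
PIP = Vt/C + R·V̇ + PEEP (constant-flow equation of motion).
Only the elastic term changes: ΔPIP = ΔVt / C = (280 − 570) / 53.3 = -5.441 cmH2O.
Original PIP = 570/53.3 + 11.4×0.9 + 6 = 26.954 cmH2O; new PIP = 26.954 + (-5.441) = 21.513 cmH2O.

21.5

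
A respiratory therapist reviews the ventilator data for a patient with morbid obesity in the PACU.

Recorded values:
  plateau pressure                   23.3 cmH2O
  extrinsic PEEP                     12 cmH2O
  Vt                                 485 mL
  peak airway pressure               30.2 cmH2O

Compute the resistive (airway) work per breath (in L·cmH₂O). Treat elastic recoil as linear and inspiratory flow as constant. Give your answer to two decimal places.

With constant inspiratory flow the resistive pressure is constant at PIP − Pplat = 30.2 − 23.3 = 6.9 cmH2O, so resistive work = 6.9 × 0.485 = 3.347 L·cmH2O.

3.35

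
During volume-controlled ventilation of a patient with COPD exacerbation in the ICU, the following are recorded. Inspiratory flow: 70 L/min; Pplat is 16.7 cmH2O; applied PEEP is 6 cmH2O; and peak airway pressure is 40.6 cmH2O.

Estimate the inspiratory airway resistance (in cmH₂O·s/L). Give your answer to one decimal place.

20.5

Flow: 70 L/min ÷ 60 = 1.1667 L/s.
Raw = (PIP − Pplat) / flow = (40.6 − 16.7) / 1.1667 = 23.9 / 1.1667 = 20.485 cmH2O·s/L.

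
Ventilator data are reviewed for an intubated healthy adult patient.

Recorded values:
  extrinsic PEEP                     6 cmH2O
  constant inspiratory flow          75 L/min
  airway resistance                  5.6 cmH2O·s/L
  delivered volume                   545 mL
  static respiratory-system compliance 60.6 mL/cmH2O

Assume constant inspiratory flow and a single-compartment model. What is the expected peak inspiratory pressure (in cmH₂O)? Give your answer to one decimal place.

Flow: 75 L/min ÷ 60 = 1.25 L/s.
Equation of motion (constant flow): PIP = Vt/C + R·V̇ + PEEP.
PIP = 545/60.6 + 5.6×1.25 + 6 = 8.993 + 7.0 + 6 = 21.993 cmH2O.

22.0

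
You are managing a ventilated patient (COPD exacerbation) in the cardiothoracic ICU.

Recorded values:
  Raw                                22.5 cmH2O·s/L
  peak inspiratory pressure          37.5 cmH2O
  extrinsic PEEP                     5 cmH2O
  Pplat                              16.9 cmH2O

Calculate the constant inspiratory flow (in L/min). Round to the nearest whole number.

flow = (PIP − Pplat) / Raw = (37.5 − 16.9) / 22.5 = 0.9156 L/s × 60 = 54.936 L/min.

55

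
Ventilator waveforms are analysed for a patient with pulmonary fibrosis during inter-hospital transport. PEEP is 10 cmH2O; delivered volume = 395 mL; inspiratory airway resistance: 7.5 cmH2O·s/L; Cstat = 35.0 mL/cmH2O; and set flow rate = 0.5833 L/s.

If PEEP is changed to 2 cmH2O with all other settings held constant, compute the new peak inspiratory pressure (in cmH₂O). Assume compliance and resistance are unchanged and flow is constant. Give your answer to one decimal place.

17.7

PIP = Vt/C + R·V̇ + PEEP (constant-flow equation of motion).
Only the baseline term changes: ΔPIP = ΔPEEP = 2 − 10 = -8.0 cmH2O.
Original PIP = 395/35.0 + 7.5×0.5833 + 10 = 25.66 cmH2O; new PIP = 25.66 + (-8.0) = 17.66 cmH2O.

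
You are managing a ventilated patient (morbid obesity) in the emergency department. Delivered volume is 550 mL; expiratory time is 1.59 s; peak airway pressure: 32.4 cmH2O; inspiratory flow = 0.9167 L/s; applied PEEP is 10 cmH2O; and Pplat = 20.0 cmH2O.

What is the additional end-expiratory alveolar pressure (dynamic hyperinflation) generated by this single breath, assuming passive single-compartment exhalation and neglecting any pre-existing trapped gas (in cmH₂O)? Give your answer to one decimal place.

1.2

R = (PIP − Pplat)/V̇ = (32.4 − 20.0) / 0.9167 = 12.4/0.9167 = 13.527 cmH2O·s/L.
C = Vt/(Pplat − PEEP) = 550.0 / (20.0 − 10) = 550.0/10.0 = 55.0 mL/cmH2O.
τ = R × C = 13.527 × 0.055 L/cmH2O = 0.744 s.
Fraction remaining = e^(−Te/τ) = e^(−1.59/0.744) = 0.118; trapped volume = 550.0 × 0.118 = 64.9 mL.
Additional alveolar pressure from trapping ≈ V_trapped / C = 64.9 / 55.0 = 1.18 cmH2O.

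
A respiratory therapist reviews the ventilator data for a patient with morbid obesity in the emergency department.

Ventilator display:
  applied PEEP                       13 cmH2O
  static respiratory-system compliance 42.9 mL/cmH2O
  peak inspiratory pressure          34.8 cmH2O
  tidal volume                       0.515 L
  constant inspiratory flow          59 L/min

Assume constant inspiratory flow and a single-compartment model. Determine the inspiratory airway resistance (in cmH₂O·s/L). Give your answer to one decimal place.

Flow: 59 L/min ÷ 60 = 0.9833 L/s.
Equation of motion (constant flow): PIP = Vt/C + R·V̇ + PEEP.
R·V̇ = PIP − Vt/C − PEEP = 34.8 − 515/42.9 − 13 = 34.8 − 12.005 − 13 = 9.795 cmH2O.
R = 9.795 / 0.9833 = 9.961 cmH2O·s/L.

10.0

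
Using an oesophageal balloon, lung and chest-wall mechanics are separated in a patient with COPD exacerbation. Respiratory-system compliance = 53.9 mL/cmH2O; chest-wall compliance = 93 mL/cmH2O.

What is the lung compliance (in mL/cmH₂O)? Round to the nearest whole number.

128

1/CL = 1/Crs − 1/Ccw.
1/CL = 1/53.9 − 1/93 = 0.0078.
CL = 128.21 mL/cmH2O.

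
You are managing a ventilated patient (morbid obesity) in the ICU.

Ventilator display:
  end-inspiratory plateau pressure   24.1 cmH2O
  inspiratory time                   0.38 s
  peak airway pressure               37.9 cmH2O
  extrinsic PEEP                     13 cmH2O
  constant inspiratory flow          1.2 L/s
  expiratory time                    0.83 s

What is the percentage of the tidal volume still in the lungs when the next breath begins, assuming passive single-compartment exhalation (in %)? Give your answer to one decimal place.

17.3

Vt = flow × Ti = 1.2 L/s × 0.38 s × 1000 mL/L = 456.0 mL.
R = (PIP − Pplat)/V̇ = (37.9 − 24.1) / 1.2 = 13.8/1.2 = 11.5 cmH2O·s/L.
C = Vt/(Pplat − PEEP) = 456.0 / (24.1 − 13) = 456.0/11.1 = 41.081 mL/cmH2O.
τ = R × C = 11.5 × 0.04108 L/cmH2O = 0.4724 s.
Fraction remaining at end-expiration = e^(−Te/τ) = e^(−0.83/0.4724) = 0.1726 → 17.26%.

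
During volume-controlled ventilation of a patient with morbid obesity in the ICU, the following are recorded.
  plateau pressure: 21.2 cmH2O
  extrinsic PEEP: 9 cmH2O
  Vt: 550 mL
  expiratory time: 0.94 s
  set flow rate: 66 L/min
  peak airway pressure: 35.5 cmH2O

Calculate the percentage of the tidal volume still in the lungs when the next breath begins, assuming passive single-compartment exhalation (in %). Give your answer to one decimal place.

20.1

Flow: 66 L/min ÷ 60 = 1.1 L/s.
R = (PIP − Pplat)/V̇ = (35.5 − 21.2) / 1.1 = 14.3/1.1 = 13.0 cmH2O·s/L.
C = Vt/(Pplat − PEEP) = 550.0 / (21.2 − 9) = 550.0/12.2 = 45.082 mL/cmH2O.
τ = R × C = 13.0 × 0.04508 L/cmH2O = 0.586 s.
Fraction remaining at end-expiration = e^(−Te/τ) = e^(−0.94/0.586) = 0.2011 → 20.11%.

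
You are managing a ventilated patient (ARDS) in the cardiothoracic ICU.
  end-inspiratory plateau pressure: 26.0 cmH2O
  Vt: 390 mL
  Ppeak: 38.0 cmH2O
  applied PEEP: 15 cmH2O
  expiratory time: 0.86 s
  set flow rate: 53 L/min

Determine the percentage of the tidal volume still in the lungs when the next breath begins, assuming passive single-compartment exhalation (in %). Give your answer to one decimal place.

16.8

Flow: 53 L/min ÷ 60 = 0.8833 L/s.
R = (PIP − Pplat)/V̇ = (38.0 − 26.0) / 0.8833 = 12.0/0.8833 = 13.585 cmH2O·s/L.
C = Vt/(Pplat − PEEP) = 390.0 / (26.0 − 15) = 390.0/11.0 = 35.455 mL/cmH2O.
τ = R × C = 13.585 × 0.03546 L/cmH2O = 0.4817 s.
Fraction remaining at end-expiration = e^(−Te/τ) = e^(−0.86/0.4817) = 0.1677 → 16.77%.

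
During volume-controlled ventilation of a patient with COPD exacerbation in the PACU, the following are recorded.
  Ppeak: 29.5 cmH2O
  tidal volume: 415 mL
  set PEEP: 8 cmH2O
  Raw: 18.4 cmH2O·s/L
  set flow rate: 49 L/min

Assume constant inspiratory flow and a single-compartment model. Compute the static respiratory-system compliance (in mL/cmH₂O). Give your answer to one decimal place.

Flow: 49 L/min ÷ 60 = 0.8167 L/s.
Equation of motion (constant flow): PIP = Vt/C + R·V̇ + PEEP.
Vt/C = PIP − R·V̇ − PEEP = 29.5 − 18.4×0.8167 − 8 = 29.5 − 15.027 − 8 = 6.473 cmH2O.
C = Vt / 6.473 = 415 / 6.473 = 64.112 mL/cmH2O.

64.1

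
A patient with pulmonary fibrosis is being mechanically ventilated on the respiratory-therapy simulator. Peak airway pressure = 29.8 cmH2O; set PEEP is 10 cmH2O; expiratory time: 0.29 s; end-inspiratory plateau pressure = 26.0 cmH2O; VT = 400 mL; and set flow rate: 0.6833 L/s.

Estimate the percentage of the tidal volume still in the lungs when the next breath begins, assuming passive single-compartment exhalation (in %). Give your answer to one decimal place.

12.4

R = (PIP − Pplat)/V̇ = (29.8 − 26.0) / 0.6833 = 3.8/0.6833 = 5.561 cmH2O·s/L.
C = Vt/(Pplat − PEEP) = 400.0 / (26.0 − 10) = 400.0/16.0 = 25.0 mL/cmH2O.
τ = R × C = 5.561 × 0.025 L/cmH2O = 0.139 s.
Fraction remaining at end-expiration = e^(−Te/τ) = e^(−0.29/0.139) = 0.1241 → 12.41%.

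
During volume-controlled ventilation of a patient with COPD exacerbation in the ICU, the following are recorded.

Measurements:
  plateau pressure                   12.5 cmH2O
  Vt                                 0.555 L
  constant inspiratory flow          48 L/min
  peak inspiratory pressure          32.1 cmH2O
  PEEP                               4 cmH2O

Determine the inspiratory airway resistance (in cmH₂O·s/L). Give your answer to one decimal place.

Flow: 48 L/min ÷ 60 = 0.8 L/s.
Raw = (PIP − Pplat) / flow = (32.1 − 12.5) / 0.8 = 19.6 / 0.8 = 24.5 cmH2O·s/L.

24.5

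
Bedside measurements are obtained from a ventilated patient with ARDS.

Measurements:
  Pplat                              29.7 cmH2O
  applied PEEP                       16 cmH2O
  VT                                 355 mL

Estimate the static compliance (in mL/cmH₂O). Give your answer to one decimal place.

25.9

Cstat = Vt / (Pplat − PEEP) = 355 / (29.7 − 16) = 355 / 13.7 = 25.912 mL/cmH2O.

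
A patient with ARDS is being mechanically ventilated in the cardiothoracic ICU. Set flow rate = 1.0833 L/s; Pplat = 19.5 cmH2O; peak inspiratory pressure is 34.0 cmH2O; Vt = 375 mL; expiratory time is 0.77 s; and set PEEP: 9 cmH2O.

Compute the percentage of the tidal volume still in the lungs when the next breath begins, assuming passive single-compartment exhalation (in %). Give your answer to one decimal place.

R = (PIP − Pplat)/V̇ = (34.0 − 19.5) / 1.0833 = 14.5/1.0833 = 13.385 cmH2O·s/L.
C = Vt/(Pplat − PEEP) = 375.0 / (19.5 − 9) = 375.0/10.5 = 35.714 mL/cmH2O.
τ = R × C = 13.385 × 0.03571 L/cmH2O = 0.478 s.
Fraction remaining at end-expiration = e^(−Te/τ) = e^(−0.77/0.478) = 0.1997 → 19.97%.

20.0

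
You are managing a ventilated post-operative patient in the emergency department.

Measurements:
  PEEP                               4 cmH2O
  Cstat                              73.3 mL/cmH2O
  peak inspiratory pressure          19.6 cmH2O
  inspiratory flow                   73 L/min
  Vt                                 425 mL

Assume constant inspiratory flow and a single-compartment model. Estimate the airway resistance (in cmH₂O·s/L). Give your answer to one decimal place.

Flow: 73 L/min ÷ 60 = 1.2167 L/s.
Equation of motion (constant flow): PIP = Vt/C + R·V̇ + PEEP.
R·V̇ = PIP − Vt/C − PEEP = 19.6 − 425/73.3 − 4 = 19.6 − 5.798 − 4 = 9.802 cmH2O.
R = 9.802 / 1.2167 = 8.056 cmH2O·s/L.

8.1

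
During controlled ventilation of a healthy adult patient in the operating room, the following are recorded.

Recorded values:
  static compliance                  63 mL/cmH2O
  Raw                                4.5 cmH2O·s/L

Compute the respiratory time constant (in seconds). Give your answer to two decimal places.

0.28

τ = R × C = 4.5 × 63 mL/cmH2O = 4.5 × 0.063 L/cmH2O = 0.2835 s.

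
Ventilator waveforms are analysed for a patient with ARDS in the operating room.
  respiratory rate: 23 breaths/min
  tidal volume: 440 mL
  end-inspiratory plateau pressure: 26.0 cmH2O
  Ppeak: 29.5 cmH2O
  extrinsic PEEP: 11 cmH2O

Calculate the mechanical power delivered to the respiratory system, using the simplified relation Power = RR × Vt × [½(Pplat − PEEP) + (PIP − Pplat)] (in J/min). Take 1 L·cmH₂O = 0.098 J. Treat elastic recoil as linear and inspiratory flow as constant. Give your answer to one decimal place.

Per-breath work = Vt × [½(Pplat−PEEP) + (PIP−Pplat)] = 0.440 × [0.5×15.0 + 3.5] = 0.440 × 11.0 = 4.84 L·cmH2O.
Power = 23 × 4.84 = 111.32 L·cmH2O/min.
× 0.098 J/(L·cmH2O) → 10.909 J/min.

10.9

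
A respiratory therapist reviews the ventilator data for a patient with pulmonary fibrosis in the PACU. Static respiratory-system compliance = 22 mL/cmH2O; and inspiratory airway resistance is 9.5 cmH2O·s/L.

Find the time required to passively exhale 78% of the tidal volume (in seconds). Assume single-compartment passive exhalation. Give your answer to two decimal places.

0.32

τ = R × C = 9.5 × 22 mL/cmH2O = 9.5 × 0.022 L/cmH2O = 0.209 s.
Exhaled fraction f = 1 − e^(−t/τ) → t = −τ·ln(1 − f) = −0.209·ln(0.22) = 0.3165 s.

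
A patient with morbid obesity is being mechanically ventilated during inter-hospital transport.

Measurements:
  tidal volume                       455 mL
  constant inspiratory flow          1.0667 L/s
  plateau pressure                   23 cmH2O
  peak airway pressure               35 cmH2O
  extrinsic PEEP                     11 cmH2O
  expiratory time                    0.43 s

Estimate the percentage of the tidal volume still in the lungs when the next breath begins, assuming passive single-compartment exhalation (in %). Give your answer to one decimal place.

36.5

R = (PIP − Pplat)/V̇ = (35 − 23) / 1.0667 = 12.0/1.0667 = 11.25 cmH2O·s/L.
C = Vt/(Pplat − PEEP) = 455.0 / (23 − 11) = 455.0/12.0 = 37.917 mL/cmH2O.
τ = R × C = 11.25 × 0.03792 L/cmH2O = 0.4266 s.
Fraction remaining at end-expiration = e^(−Te/τ) = e^(−0.43/0.4266) = 0.365 → 36.5%.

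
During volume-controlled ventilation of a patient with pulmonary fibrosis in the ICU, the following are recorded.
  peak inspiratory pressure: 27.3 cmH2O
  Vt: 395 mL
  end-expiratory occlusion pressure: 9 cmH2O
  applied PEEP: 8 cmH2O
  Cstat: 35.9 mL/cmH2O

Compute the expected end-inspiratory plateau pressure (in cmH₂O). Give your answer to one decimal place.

End-expiratory occlusion gives total PEEP = 9 cmH2O (intrinsic PEEP = 9 − 8 = 1). Use total PEEP for the elastic gradient.
Pplat = PEEPtotal + Vt / Cstat = 9 + 395 / 35.9 = 9 + 11.003 = 20.003 cmH2O.

20.0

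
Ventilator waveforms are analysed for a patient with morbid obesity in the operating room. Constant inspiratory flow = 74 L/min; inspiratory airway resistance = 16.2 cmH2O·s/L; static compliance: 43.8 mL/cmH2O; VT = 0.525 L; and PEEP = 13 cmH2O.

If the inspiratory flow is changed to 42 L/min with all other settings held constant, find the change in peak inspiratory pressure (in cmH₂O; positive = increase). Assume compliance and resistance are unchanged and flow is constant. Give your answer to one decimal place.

Flow: 74 L/min ÷ 60 = 1.2333 L/s.
New flow: 42 L/min ÷ 60 = 0.7 L/s.
PIP = Vt/C + R·V̇ + PEEP (constant-flow equation of motion).
Only the resistive term changes: ΔPIP = R × ΔV̇ = 16.2 × (0.7 − 1.2333) = 16.2 × -0.5333 = -8.639 cmH2O.

-8.6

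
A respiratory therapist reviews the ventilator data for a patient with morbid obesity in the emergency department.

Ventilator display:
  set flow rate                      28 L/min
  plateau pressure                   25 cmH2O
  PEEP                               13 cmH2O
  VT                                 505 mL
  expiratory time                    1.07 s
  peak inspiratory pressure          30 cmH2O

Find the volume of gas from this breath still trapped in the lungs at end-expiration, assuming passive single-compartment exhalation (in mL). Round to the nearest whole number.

47

Flow: 28 L/min ÷ 60 = 0.4667 L/s.
R = (PIP − Pplat)/V̇ = (30 − 25) / 0.4667 = 5.0/0.4667 = 10.714 cmH2O·s/L.
C = Vt/(Pplat − PEEP) = 505.0 / (25 − 13) = 505.0/12.0 = 42.083 mL/cmH2O.
τ = R × C = 10.714 × 0.04208 L/cmH2O = 0.4508 s.
Fraction remaining = e^(−Te/τ) = e^(−1.07/0.4508) = 0.09315.
Trapped volume = 505.0 × 0.09315 = 47.041 mL.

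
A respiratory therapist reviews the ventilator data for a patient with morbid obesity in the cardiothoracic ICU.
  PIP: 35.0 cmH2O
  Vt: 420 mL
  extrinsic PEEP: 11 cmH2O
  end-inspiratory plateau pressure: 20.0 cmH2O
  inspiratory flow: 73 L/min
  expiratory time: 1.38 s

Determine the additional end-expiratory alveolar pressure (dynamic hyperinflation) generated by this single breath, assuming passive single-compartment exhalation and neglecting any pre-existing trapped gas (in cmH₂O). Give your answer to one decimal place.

Flow: 73 L/min ÷ 60 = 1.2167 L/s.
R = (PIP − Pplat)/V̇ = (35.0 − 20.0) / 1.2167 = 15.0/1.2167 = 12.328 cmH2O·s/L.
C = Vt/(Pplat − PEEP) = 420.0 / (20.0 − 11) = 420.0/9.0 = 46.667 mL/cmH2O.
τ = R × C = 12.328 × 0.04667 L/cmH2O = 0.5753 s.
Fraction remaining = e^(−Te/τ) = e^(−1.38/0.5753) = 0.09083; trapped volume = 420.0 × 0.09083 = 38.149 mL.
Additional alveolar pressure from trapping ≈ V_trapped / C = 38.149 / 46.667 = 0.8175 cmH2O.

0.8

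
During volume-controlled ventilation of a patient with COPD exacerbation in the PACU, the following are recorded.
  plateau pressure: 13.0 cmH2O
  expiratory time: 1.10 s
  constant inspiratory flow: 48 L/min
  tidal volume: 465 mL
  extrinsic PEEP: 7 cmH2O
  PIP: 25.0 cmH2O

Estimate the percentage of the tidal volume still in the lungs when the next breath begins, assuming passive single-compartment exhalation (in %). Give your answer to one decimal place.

38.8

Flow: 48 L/min ÷ 60 = 0.8 L/s.
R = (PIP − Pplat)/V̇ = (25.0 − 13.0) / 0.8 = 12.0/0.8 = 15.0 cmH2O·s/L.
C = Vt/(Pplat − PEEP) = 465.0 / (13.0 − 7) = 465.0/6.0 = 77.5 mL/cmH2O.
τ = R × C = 15.0 × 0.0775 L/cmH2O = 1.163 s.
Fraction remaining at end-expiration = e^(−Te/τ) = e^(−1.10/1.163) = 0.3884 → 38.84%.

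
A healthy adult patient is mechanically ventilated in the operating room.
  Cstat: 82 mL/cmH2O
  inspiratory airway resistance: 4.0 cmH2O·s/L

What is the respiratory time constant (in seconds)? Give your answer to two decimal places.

0.33

τ = R × C = 4.0 × 82 mL/cmH2O = 4.0 × 0.082 L/cmH2O = 0.328 s.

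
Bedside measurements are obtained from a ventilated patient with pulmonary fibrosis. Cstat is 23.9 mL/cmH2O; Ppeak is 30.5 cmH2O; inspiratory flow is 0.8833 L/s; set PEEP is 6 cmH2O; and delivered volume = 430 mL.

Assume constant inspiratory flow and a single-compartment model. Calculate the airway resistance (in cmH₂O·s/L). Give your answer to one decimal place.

7.4

Equation of motion (constant flow): PIP = Vt/C + R·V̇ + PEEP.
R·V̇ = PIP − Vt/C − PEEP = 30.5 − 430/23.9 − 6 = 30.5 − 17.992 − 6 = 6.508 cmH2O.
R = 6.508 / 0.8833 = 7.368 cmH2O·s/L.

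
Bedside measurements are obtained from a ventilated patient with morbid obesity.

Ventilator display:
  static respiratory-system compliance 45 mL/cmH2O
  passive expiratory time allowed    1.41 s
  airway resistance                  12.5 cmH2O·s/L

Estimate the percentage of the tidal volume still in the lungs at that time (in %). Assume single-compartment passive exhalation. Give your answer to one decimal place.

τ = R × C = 12.5 × 45 mL/cmH2O = 12.5 × 0.045 L/cmH2O = 0.5625 s.
Passive exhalation: V(t)/V₀ = e^(−t/τ) = e^(−1.41/0.5625) = 0.08154.
Fraction remaining = 0.08154 → 8.154%.

8.2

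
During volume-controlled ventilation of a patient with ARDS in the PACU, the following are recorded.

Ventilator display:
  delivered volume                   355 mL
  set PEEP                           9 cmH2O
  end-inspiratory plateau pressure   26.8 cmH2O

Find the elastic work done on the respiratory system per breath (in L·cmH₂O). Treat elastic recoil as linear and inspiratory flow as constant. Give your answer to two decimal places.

Elastic work ≈ ½ × (Pplat − PEEP) × Vt = 0.5 × (26.8 − 9) × 0.355 L = 0.5 × 17.8 × 0.355 = 3.16 L·cmH2O.

3.16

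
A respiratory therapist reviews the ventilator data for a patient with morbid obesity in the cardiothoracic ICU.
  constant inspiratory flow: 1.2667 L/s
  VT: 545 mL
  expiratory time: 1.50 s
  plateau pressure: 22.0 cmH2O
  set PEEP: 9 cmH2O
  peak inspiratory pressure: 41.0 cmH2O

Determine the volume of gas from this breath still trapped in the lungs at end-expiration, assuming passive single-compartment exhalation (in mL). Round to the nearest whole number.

R = (PIP − Pplat)/V̇ = (41.0 − 22.0) / 1.2667 = 19.0/1.2667 = 15.0 cmH2O·s/L.
C = Vt/(Pplat − PEEP) = 545.0 / (22.0 − 9) = 545.0/13.0 = 41.923 mL/cmH2O.
τ = R × C = 15.0 × 0.04192 L/cmH2O = 0.6288 s.
Fraction remaining = e^(−Te/τ) = e^(−1.50/0.6288) = 0.09204.
Trapped volume = 545.0 × 0.09204 = 50.162 mL.

50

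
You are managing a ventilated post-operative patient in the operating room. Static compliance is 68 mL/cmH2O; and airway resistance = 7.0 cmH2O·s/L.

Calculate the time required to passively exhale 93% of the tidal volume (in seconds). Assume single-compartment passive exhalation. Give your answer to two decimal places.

1.27

τ = R × C = 7.0 × 68 mL/cmH2O = 7.0 × 0.068 L/cmH2O = 0.476 s.
Exhaled fraction f = 1 − e^(−t/τ) → t = −τ·ln(1 − f) = −0.476·ln(0.07) = 1.266 s.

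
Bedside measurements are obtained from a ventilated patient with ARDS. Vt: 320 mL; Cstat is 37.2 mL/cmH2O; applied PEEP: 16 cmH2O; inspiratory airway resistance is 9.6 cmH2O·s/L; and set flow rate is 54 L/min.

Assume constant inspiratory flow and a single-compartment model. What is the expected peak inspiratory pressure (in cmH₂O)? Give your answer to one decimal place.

Flow: 54 L/min ÷ 60 = 0.9 L/s.
Equation of motion (constant flow): PIP = Vt/C + R·V̇ + PEEP.
PIP = 320/37.2 + 9.6×0.9 + 16 = 8.602 + 8.64 + 16 = 33.242 cmH2O.

33.2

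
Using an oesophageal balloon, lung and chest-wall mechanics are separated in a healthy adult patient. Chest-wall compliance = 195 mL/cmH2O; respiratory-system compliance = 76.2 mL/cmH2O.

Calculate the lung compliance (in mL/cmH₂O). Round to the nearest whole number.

1/CL = 1/Crs − 1/Ccw.
1/CL = 1/76.2 − 1/195 = 0.007995.
CL = 125.08 mL/cmH2O.

125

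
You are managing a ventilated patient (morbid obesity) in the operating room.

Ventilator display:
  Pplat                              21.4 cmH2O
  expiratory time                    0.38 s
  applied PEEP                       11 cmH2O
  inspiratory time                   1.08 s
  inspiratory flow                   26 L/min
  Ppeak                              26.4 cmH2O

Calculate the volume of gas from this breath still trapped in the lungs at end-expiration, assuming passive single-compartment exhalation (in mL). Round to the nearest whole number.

225

Flow: 26 L/min ÷ 60 = 0.4333 L/s.
Vt = flow × Ti = 0.4333 L/s × 1.08 s × 1000 mL/L = 467.96 mL.
R = (PIP − Pplat)/V̇ = (26.4 − 21.4) / 0.4333 = 5.0/0.4333 = 11.539 cmH2O·s/L.
C = Vt/(Pplat − PEEP) = 467.96 / (21.4 − 11) = 467.96/10.4 = 44.996 mL/cmH2O.
τ = R × C = 11.539 × 0.045 L/cmH2O = 0.5193 s.
Fraction remaining = e^(−Te/τ) = e^(−0.38/0.5193) = 0.4811.
Trapped volume = 467.96 × 0.4811 = 225.14 mL.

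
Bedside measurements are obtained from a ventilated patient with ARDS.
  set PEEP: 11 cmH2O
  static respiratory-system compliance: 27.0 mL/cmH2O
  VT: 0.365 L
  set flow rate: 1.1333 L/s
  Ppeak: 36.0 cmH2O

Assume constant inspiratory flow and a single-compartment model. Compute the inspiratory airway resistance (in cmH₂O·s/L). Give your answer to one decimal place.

Equation of motion (constant flow): PIP = Vt/C + R·V̇ + PEEP.
R·V̇ = PIP − Vt/C − PEEP = 36.0 − 365/27.0 − 11 = 36.0 − 13.519 − 11 = 11.481 cmH2O.
R = 11.481 / 1.1333 = 10.131 cmH2O·s/L.

10.1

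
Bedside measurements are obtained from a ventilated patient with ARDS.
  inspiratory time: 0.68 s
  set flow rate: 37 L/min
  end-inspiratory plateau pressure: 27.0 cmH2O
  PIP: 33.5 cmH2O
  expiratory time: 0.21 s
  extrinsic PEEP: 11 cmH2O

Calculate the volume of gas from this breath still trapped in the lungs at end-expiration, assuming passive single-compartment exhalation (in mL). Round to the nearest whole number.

196

Flow: 37 L/min ÷ 60 = 0.6167 L/s.
Vt = flow × Ti = 0.6167 L/s × 0.68 s × 1000 mL/L = 419.36 mL.
R = (PIP − Pplat)/V̇ = (33.5 − 27.0) / 0.6167 = 6.5/0.6167 = 10.54 cmH2O·s/L.
C = Vt/(Pplat − PEEP) = 419.36 / (27.0 − 11) = 419.36/16.0 = 26.21 mL/cmH2O.
τ = R × C = 10.54 × 0.02621 L/cmH2O = 0.2763 s.
Fraction remaining = e^(−Te/τ) = e^(−0.21/0.2763) = 0.4676.
Trapped volume = 419.36 × 0.4676 = 196.09 mL.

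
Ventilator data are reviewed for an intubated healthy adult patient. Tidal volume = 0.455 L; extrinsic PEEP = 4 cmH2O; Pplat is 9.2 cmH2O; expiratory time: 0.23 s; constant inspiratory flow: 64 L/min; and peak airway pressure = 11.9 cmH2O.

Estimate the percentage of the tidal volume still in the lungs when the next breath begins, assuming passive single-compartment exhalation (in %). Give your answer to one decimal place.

35.4

Flow: 64 L/min ÷ 60 = 1.0667 L/s.
R = (PIP − Pplat)/V̇ = (11.9 − 9.2) / 1.0667 = 2.7/1.0667 = 2.531 cmH2O·s/L.
C = Vt/(Pplat − PEEP) = 455.0 / (9.2 − 4) = 455.0/5.2 = 87.5 mL/cmH2O.
τ = R × C = 2.531 × 0.0875 L/cmH2O = 0.2215 s.
Fraction remaining at end-expiration = e^(−Te/τ) = e^(−0.23/0.2215) = 0.354 → 35.4%.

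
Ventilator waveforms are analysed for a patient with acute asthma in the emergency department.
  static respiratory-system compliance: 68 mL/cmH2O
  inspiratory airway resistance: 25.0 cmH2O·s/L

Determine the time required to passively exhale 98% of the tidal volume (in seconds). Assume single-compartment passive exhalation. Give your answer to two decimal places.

6.65

τ = R × C = 25.0 × 68 mL/cmH2O = 25.0 × 0.068 L/cmH2O = 1.7 s.
Exhaled fraction f = 1 − e^(−t/τ) → t = −τ·ln(1 − f) = −1.7·ln(0.02) = 6.65 s.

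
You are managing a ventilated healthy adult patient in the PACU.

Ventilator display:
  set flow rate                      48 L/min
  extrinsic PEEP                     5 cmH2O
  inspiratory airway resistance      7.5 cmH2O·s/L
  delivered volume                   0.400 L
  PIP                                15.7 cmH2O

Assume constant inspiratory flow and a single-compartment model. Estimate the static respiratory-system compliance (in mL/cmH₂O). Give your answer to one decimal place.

Flow: 48 L/min ÷ 60 = 0.8 L/s.
Equation of motion (constant flow): PIP = Vt/C + R·V̇ + PEEP.
Vt/C = PIP − R·V̇ − PEEP = 15.7 − 7.5×0.8 − 5 = 15.7 − 6.0 − 5 = 4.7 cmH2O.
C = Vt / 4.7 = 400 / 4.7 = 85.106 mL/cmH2O.

85.1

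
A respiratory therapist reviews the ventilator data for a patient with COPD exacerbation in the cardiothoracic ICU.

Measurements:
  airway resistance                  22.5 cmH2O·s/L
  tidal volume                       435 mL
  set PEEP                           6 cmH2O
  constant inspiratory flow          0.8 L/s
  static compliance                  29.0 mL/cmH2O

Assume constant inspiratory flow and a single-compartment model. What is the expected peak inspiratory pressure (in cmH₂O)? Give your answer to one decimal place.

Equation of motion (constant flow): PIP = Vt/C + R·V̇ + PEEP.
PIP = 435/29.0 + 22.5×0.8 + 6 = 15.0 + 18.0 + 6 = 39.0 cmH2O.

39.0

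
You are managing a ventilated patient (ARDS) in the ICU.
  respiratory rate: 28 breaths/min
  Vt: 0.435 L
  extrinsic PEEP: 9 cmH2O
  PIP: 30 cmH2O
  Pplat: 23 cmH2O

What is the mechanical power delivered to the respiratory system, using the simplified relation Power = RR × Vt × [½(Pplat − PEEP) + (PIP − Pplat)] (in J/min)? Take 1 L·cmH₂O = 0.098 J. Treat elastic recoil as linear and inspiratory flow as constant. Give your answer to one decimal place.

Per-breath work = Vt × [½(Pplat−PEEP) + (PIP−Pplat)] = 0.435 × [0.5×14.0 + 7.0] = 0.435 × 14.0 = 6.09 L·cmH2O.
Power = 28 × 6.09 = 170.52 L·cmH2O/min.
× 0.098 J/(L·cmH2O) → 16.711 J/min.

16.7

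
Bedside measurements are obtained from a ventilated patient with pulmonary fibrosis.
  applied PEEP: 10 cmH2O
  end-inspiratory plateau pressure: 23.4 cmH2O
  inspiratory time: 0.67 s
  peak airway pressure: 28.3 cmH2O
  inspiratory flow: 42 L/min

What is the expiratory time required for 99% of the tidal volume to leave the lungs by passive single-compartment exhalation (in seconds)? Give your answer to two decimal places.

1.13

Flow: 42 L/min ÷ 60 = 0.7 L/s.
Vt = flow × Ti = 0.7 L/s × 0.67 s × 1000 mL/L = 469.0 mL.
R = (PIP − Pplat)/V̇ = (28.3 − 23.4) / 0.7 = 4.9/0.7 = 7.0 cmH2O·s/L.
C = Vt/(Pplat − PEEP) = 469.0 / (23.4 − 10) = 469.0/13.4 = 35.0 mL/cmH2O.
τ = R × C = 7.0 × 0.035 L/cmH2O = 0.245 s.
t = −τ·ln(1 − 0.99) = −0.245·ln(0.01) = 1.128 s.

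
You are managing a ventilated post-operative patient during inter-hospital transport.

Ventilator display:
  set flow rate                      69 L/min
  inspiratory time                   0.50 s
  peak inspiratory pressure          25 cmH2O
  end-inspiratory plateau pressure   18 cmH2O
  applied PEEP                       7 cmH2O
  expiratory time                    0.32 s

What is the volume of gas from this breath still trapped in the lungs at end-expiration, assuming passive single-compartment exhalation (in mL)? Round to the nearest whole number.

210

Flow: 69 L/min ÷ 60 = 1.15 L/s.
Vt = flow × Ti = 1.15 L/s × 0.50 s × 1000 mL/L = 575.0 mL.
R = (PIP − Pplat)/V̇ = (25 − 18) / 1.15 = 7.0/1.15 = 6.087 cmH2O·s/L.
C = Vt/(Pplat − PEEP) = 575.0 / (18 − 7) = 575.0/11.0 = 52.273 mL/cmH2O.
τ = R × C = 6.087 × 0.05227 L/cmH2O = 0.3182 s.
Fraction remaining = e^(−Te/τ) = e^(−0.32/0.3182) = 0.3658.
Trapped volume = 575.0 × 0.3658 = 210.34 mL.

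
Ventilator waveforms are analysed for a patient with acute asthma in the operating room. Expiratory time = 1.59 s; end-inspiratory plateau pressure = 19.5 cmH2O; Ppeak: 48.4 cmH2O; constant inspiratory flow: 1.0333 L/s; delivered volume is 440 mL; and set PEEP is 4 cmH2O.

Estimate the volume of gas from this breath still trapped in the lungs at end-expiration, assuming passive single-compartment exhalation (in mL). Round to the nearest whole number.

R = (PIP − Pplat)/V̇ = (48.4 − 19.5) / 1.0333 = 28.9/1.0333 = 27.969 cmH2O·s/L.
C = Vt/(Pplat − PEEP) = 440.0 / (19.5 − 4) = 440.0/15.5 = 28.387 mL/cmH2O.
τ = R × C = 27.969 × 0.02839 L/cmH2O = 0.794 s.
Fraction remaining = e^(−Te/τ) = e^(−1.59/0.794) = 0.135.
Trapped volume = 440.0 × 0.135 = 59.4 mL.

59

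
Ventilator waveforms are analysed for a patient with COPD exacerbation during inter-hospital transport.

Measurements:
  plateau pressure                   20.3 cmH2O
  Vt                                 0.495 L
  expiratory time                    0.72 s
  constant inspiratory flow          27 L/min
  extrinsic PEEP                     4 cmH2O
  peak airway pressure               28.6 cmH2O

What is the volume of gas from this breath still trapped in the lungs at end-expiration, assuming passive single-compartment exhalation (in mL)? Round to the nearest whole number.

Flow: 27 L/min ÷ 60 = 0.45 L/s.
R = (PIP − Pplat)/V̇ = (28.6 − 20.3) / 0.45 = 8.3/0.45 = 18.444 cmH2O·s/L.
C = Vt/(Pplat − PEEP) = 495.0 / (20.3 − 4) = 495.0/16.3 = 30.368 mL/cmH2O.
τ = R × C = 18.444 × 0.03037 L/cmH2O = 0.5601 s.
Fraction remaining = e^(−Te/τ) = e^(−0.72/0.5601) = 0.2765.
Trapped volume = 495.0 × 0.2765 = 136.87 mL.

137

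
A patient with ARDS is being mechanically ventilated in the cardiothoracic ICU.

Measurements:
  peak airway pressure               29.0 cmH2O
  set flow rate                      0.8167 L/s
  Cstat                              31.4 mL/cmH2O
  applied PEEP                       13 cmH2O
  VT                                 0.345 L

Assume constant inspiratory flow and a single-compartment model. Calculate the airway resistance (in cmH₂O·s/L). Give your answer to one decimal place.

Equation of motion (constant flow): PIP = Vt/C + R·V̇ + PEEP.
R·V̇ = PIP − Vt/C − PEEP = 29.0 − 345/31.4 − 13 = 29.0 − 10.987 − 13 = 5.013 cmH2O.
R = 5.013 / 0.8167 = 6.138 cmH2O·s/L.

6.1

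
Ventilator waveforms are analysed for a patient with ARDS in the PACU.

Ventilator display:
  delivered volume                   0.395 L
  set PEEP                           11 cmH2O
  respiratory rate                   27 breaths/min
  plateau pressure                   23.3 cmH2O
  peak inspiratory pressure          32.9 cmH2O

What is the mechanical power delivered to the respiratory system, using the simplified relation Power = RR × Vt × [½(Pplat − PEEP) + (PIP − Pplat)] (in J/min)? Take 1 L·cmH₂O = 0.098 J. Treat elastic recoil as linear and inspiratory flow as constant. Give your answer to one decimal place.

16.5

Per-breath work = Vt × [½(Pplat−PEEP) + (PIP−Pplat)] = 0.395 × [0.5×12.3 + 9.6] = 0.395 × 15.75 = 6.221 L·cmH2O.
Power = 27 × 6.221 = 167.97 L·cmH2O/min.
× 0.098 J/(L·cmH2O) → 16.461 J/min.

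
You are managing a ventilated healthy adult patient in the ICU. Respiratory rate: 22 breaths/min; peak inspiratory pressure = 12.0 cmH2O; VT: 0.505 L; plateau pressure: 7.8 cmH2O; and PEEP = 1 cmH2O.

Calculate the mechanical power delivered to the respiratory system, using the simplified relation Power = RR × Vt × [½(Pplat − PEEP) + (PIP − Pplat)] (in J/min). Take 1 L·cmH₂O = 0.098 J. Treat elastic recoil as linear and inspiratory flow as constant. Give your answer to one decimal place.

8.3

Per-breath work = Vt × [½(Pplat−PEEP) + (PIP−Pplat)] = 0.505 × [0.5×6.8 + 4.2] = 0.505 × 7.6 = 3.838 L·cmH2O.
Power = 22 × 3.838 = 84.436 L·cmH2O/min.
× 0.098 J/(L·cmH2O) → 8.275 J/min.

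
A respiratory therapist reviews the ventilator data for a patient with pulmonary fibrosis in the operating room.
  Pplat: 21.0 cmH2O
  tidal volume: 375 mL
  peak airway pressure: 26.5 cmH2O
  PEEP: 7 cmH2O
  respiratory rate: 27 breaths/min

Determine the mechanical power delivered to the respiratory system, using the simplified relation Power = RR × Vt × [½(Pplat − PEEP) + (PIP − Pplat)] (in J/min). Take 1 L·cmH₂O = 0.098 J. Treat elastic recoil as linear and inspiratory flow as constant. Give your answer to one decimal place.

Per-breath work = Vt × [½(Pplat−PEEP) + (PIP−Pplat)] = 0.375 × [0.5×14.0 + 5.5] = 0.375 × 12.5 = 4.688 L·cmH2O.
Power = 27 × 4.688 = 126.58 L·cmH2O/min.
× 0.098 J/(L·cmH2O) → 12.405 J/min.

12.4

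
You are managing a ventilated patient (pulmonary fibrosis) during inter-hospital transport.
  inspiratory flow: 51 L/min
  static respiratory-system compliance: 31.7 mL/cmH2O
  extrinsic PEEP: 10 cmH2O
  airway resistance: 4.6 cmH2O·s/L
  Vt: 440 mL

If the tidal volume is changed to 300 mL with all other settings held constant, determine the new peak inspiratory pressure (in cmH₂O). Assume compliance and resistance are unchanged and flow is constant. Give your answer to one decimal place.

23.4

Flow: 51 L/min ÷ 60 = 0.85 L/s.
PIP = Vt/C + R·V̇ + PEEP (constant-flow equation of motion).
Only the elastic term changes: ΔPIP = ΔVt / C = (300 − 440) / 31.7 = -4.416 cmH2O.
Original PIP = 440/31.7 + 4.6×0.85 + 10 = 27.79 cmH2O; new PIP = 27.79 + (-4.416) = 23.374 cmH2O.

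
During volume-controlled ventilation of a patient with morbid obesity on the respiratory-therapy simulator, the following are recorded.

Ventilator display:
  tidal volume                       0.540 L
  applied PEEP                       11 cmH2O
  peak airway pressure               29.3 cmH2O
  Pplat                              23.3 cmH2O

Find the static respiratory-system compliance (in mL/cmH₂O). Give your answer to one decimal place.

Cstat = Vt / (Pplat − PEEP) = 540 / (23.3 − 11) = 540 / 12.3 = 43.902 mL/cmH2O.

43.9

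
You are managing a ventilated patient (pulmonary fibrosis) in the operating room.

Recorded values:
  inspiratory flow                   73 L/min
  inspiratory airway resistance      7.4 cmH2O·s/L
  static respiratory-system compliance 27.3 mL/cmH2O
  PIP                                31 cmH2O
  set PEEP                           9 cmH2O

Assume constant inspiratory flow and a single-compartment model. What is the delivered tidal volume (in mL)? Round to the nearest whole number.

Flow: 73 L/min ÷ 60 = 1.2167 L/s.
Equation of motion (constant flow): PIP = Vt/C + R·V̇ + PEEP.
Vt/C = PIP − R·V̇ − PEEP = 31 − 9.004 − 9 = 12.996 cmH2O.
Vt = C × 12.996 = 27.3 × 12.996 = 354.79 mL.

355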